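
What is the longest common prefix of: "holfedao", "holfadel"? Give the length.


Words: holfedao, holfadel
  Position 0: all 'h' => match
  Position 1: all 'o' => match
  Position 2: all 'l' => match
  Position 3: all 'f' => match
  Position 4: ('e', 'a') => mismatch, stop
LCP = "holf" (length 4)

4


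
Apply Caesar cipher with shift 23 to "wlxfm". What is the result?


Caesar cipher: shift "wlxfm" by 23
  'w' (pos 22) + 23 = pos 19 = 't'
  'l' (pos 11) + 23 = pos 8 = 'i'
  'x' (pos 23) + 23 = pos 20 = 'u'
  'f' (pos 5) + 23 = pos 2 = 'c'
  'm' (pos 12) + 23 = pos 9 = 'j'
Result: tiucj

tiucj


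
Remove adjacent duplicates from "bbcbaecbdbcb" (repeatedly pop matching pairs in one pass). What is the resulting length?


Input: bbcbaecbdbcb
Stack-based adjacent duplicate removal:
  Read 'b': push. Stack: b
  Read 'b': matches stack top 'b' => pop. Stack: (empty)
  Read 'c': push. Stack: c
  Read 'b': push. Stack: cb
  Read 'a': push. Stack: cba
  Read 'e': push. Stack: cbae
  Read 'c': push. Stack: cbaec
  Read 'b': push. Stack: cbaecb
  Read 'd': push. Stack: cbaecbd
  Read 'b': push. Stack: cbaecbdb
  Read 'c': push. Stack: cbaecbdbc
  Read 'b': push. Stack: cbaecbdbcb
Final stack: "cbaecbdbcb" (length 10)

10


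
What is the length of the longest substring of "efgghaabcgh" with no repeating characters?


Input: "efgghaabcgh"
Sliding window (track last position of each char):
  Position 0 ('e'): window [0,0] length 1 -- new best
  Position 1 ('f'): window [0,1] length 2 -- new best
  Position 2 ('g'): window [0,2] length 3 -- new best
  Position 3 ('g'): repeat (last at 2), move window start to 3
  Position 3 ('g'): window [3,3] length 1
  Position 4 ('h'): window [3,4] length 2
  Position 5 ('a'): window [3,5] length 3
  Position 6 ('a'): repeat (last at 5), move window start to 6
  Position 6 ('a'): window [6,6] length 1
  Position 7 ('b'): window [6,7] length 2
  Position 8 ('c'): window [6,8] length 3
  Position 9 ('g'): window [6,9] length 4 -- new best
  Position 10 ('h'): window [6,10] length 5 -- new best
Longest substring with no repeats: "abcgh" with length 5

5


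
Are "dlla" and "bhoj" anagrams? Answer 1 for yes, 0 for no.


Strings: "dlla", "bhoj"
Sorted first:  adll
Sorted second: bhjo
Differ at position 0: 'a' vs 'b' => not anagrams

0


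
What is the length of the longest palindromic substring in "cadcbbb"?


Input: "cadcbbb"
Checking substrings for palindromes:
  [4:7] "bbb" (len 3) => palindrome
  [4:6] "bb" (len 2) => palindrome
  [5:7] "bb" (len 2) => palindrome
Longest palindromic substring: "bbb" with length 3

3


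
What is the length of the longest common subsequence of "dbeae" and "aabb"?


LCS of "dbeae" and "aabb"
DP table:
           a    a    b    b
      0    0    0    0    0
  d   0    0    0    0    0
  b   0    0    0    1    1
  e   0    0    0    1    1
  a   0    1    1    1    1
  e   0    1    1    1    1
LCS length = dp[5][4] = 1

1


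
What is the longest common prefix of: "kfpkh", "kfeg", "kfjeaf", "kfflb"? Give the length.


Words: kfpkh, kfeg, kfjeaf, kfflb
  Position 0: all 'k' => match
  Position 1: all 'f' => match
  Position 2: ('p', 'e', 'j', 'f') => mismatch, stop
LCP = "kf" (length 2)

2


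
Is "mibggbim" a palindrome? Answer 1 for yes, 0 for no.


Input: mibggbim
Reversed: mibggbim
  Compare pos 0 ('m') with pos 7 ('m'): match
  Compare pos 1 ('i') with pos 6 ('i'): match
  Compare pos 2 ('b') with pos 5 ('b'): match
  Compare pos 3 ('g') with pos 4 ('g'): match
Result: palindrome

1


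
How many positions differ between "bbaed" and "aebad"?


Comparing "bbaed" and "aebad" position by position:
  Position 0: 'b' vs 'a' => DIFFER
  Position 1: 'b' vs 'e' => DIFFER
  Position 2: 'a' vs 'b' => DIFFER
  Position 3: 'e' vs 'a' => DIFFER
  Position 4: 'd' vs 'd' => same
Positions that differ: 4

4


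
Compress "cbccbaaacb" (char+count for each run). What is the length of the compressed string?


Input: cbccbaaacb
Runs:
  'c' x 1 => "c1"
  'b' x 1 => "b1"
  'c' x 2 => "c2"
  'b' x 1 => "b1"
  'a' x 3 => "a3"
  'c' x 1 => "c1"
  'b' x 1 => "b1"
Compressed: "c1b1c2b1a3c1b1"
Compressed length: 14

14


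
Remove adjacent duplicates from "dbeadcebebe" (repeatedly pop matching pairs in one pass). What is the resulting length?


Input: dbeadcebebe
Stack-based adjacent duplicate removal:
  Read 'd': push. Stack: d
  Read 'b': push. Stack: db
  Read 'e': push. Stack: dbe
  Read 'a': push. Stack: dbea
  Read 'd': push. Stack: dbead
  Read 'c': push. Stack: dbeadc
  Read 'e': push. Stack: dbeadce
  Read 'b': push. Stack: dbeadceb
  Read 'e': push. Stack: dbeadcebe
  Read 'b': push. Stack: dbeadcebeb
  Read 'e': push. Stack: dbeadcebebe
Final stack: "dbeadcebebe" (length 11)

11


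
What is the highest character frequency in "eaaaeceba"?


Input: eaaaeceba
Character counts:
  'a': 4
  'b': 1
  'c': 1
  'e': 3
Maximum frequency: 4

4


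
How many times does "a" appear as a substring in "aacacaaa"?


Searching for "a" in "aacacaaa"
Scanning each position:
  Position 0: "a" => MATCH
  Position 1: "a" => MATCH
  Position 2: "c" => no
  Position 3: "a" => MATCH
  Position 4: "c" => no
  Position 5: "a" => MATCH
  Position 6: "a" => MATCH
  Position 7: "a" => MATCH
Total occurrences: 6

6


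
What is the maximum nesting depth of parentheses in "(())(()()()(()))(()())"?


Input: "(())(()()()(()))(()())"
Tracking depth:
  Position 0 '(': depth becomes 1
  Position 1 '(': depth becomes 2
  Position 2 ')': depth becomes 1
  Position 3 ')': depth becomes 0
  Position 4 '(': depth becomes 1
  Position 5 '(': depth becomes 2
  Position 6 ')': depth becomes 1
  Position 7 '(': depth becomes 2
  Position 8 ')': depth becomes 1
  Position 9 '(': depth becomes 2
  Position 10 ')': depth becomes 1
  Position 11 '(': depth becomes 2
  Position 12 '(': depth becomes 3
  Position 13 ')': depth becomes 2
  Position 14 ')': depth becomes 1
  Position 15 ')': depth becomes 0
  Position 16 '(': depth becomes 1
  Position 17 '(': depth becomes 2
  Position 18 ')': depth becomes 1
  Position 19 '(': depth becomes 2
  Position 20 ')': depth becomes 1
  Position 21 ')': depth becomes 0
Maximum depth reached: 3

3


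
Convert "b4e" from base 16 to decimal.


Input: "b4e" in base 16
Positional expansion:
  Digit 'b' (value 11) x 16^2 = 2816
  Digit '4' (value 4) x 16^1 = 64
  Digit 'e' (value 14) x 16^0 = 14
Sum = 2894

2894


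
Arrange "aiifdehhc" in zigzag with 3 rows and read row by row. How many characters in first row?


Zigzag "aiifdehhc" into 3 rows:
Placing characters:
  'a' => row 0
  'i' => row 1
  'i' => row 2
  'f' => row 1
  'd' => row 0
  'e' => row 1
  'h' => row 2
  'h' => row 1
  'c' => row 0
Rows:
  Row 0: "adc"
  Row 1: "ifeh"
  Row 2: "ih"
First row length: 3

3


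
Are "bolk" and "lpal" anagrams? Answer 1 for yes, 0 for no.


Strings: "bolk", "lpal"
Sorted first:  bklo
Sorted second: allp
Differ at position 0: 'b' vs 'a' => not anagrams

0


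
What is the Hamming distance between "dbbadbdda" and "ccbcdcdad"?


Comparing "dbbadbdda" and "ccbcdcdad" position by position:
  Position 0: 'd' vs 'c' => differ
  Position 1: 'b' vs 'c' => differ
  Position 2: 'b' vs 'b' => same
  Position 3: 'a' vs 'c' => differ
  Position 4: 'd' vs 'd' => same
  Position 5: 'b' vs 'c' => differ
  Position 6: 'd' vs 'd' => same
  Position 7: 'd' vs 'a' => differ
  Position 8: 'a' vs 'd' => differ
Total differences (Hamming distance): 6

6


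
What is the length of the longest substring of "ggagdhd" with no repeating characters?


Input: "ggagdhd"
Sliding window (track last position of each char):
  Position 0 ('g'): window [0,0] length 1 -- new best
  Position 1 ('g'): repeat (last at 0), move window start to 1
  Position 1 ('g'): window [1,1] length 1
  Position 2 ('a'): window [1,2] length 2 -- new best
  Position 3 ('g'): repeat (last at 1), move window start to 2
  Position 3 ('g'): window [2,3] length 2
  Position 4 ('d'): window [2,4] length 3 -- new best
  Position 5 ('h'): window [2,5] length 4 -- new best
  Position 6 ('d'): repeat (last at 4), move window start to 5
  Position 6 ('d'): window [5,6] length 2
Longest substring with no repeats: "agdh" with length 4

4


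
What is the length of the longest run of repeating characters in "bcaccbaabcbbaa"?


Input: "bcaccbaabcbbaa"
Scanning for longest run:
  Position 1 ('c'): new char, reset run to 1
  Position 2 ('a'): new char, reset run to 1
  Position 3 ('c'): new char, reset run to 1
  Position 4 ('c'): continues run of 'c', length=2
  Position 5 ('b'): new char, reset run to 1
  Position 6 ('a'): new char, reset run to 1
  Position 7 ('a'): continues run of 'a', length=2
  Position 8 ('b'): new char, reset run to 1
  Position 9 ('c'): new char, reset run to 1
  Position 10 ('b'): new char, reset run to 1
  Position 11 ('b'): continues run of 'b', length=2
  Position 12 ('a'): new char, reset run to 1
  Position 13 ('a'): continues run of 'a', length=2
Longest run: 'c' with length 2

2


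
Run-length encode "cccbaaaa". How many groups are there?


Input: cccbaaaa
Scanning for consecutive runs:
  Group 1: 'c' x 3 (positions 0-2)
  Group 2: 'b' x 1 (positions 3-3)
  Group 3: 'a' x 4 (positions 4-7)
Total groups: 3

3


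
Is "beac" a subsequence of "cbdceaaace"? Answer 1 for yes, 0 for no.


Check if "beac" is a subsequence of "cbdceaaace"
Greedy scan:
  Position 0 ('c'): no match needed
  Position 1 ('b'): matches sub[0] = 'b'
  Position 2 ('d'): no match needed
  Position 3 ('c'): no match needed
  Position 4 ('e'): matches sub[1] = 'e'
  Position 5 ('a'): matches sub[2] = 'a'
  Position 6 ('a'): no match needed
  Position 7 ('a'): no match needed
  Position 8 ('c'): matches sub[3] = 'c'
  Position 9 ('e'): no match needed
All 4 characters matched => is a subsequence

1


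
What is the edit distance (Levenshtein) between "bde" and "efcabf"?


Computing edit distance: "bde" -> "efcabf"
DP table:
           e    f    c    a    b    f
      0    1    2    3    4    5    6
  b   1    1    2    3    4    4    5
  d   2    2    2    3    4    5    5
  e   3    2    3    3    4    5    6
Edit distance = dp[3][6] = 6

6


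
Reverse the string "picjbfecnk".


Input: picjbfecnk
Reading characters right to left:
  Position 9: 'k'
  Position 8: 'n'
  Position 7: 'c'
  Position 6: 'e'
  Position 5: 'f'
  Position 4: 'b'
  Position 3: 'j'
  Position 2: 'c'
  Position 1: 'i'
  Position 0: 'p'
Reversed: kncefbjcip

kncefbjcip


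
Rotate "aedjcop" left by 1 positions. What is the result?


Input: "aedjcop", rotate left by 1
First 1 characters: "a"
Remaining characters: "edjcop"
Concatenate remaining + first: "edjcop" + "a" = "edjcopa"

edjcopa


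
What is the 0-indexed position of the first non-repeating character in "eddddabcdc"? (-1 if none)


Input: eddddabcdc
Character frequencies:
  'a': 1
  'b': 1
  'c': 2
  'd': 5
  'e': 1
Scanning left to right for freq == 1:
  Position 0 ('e'): unique! => answer = 0

0


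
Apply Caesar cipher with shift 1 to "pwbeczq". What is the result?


Caesar cipher: shift "pwbeczq" by 1
  'p' (pos 15) + 1 = pos 16 = 'q'
  'w' (pos 22) + 1 = pos 23 = 'x'
  'b' (pos 1) + 1 = pos 2 = 'c'
  'e' (pos 4) + 1 = pos 5 = 'f'
  'c' (pos 2) + 1 = pos 3 = 'd'
  'z' (pos 25) + 1 = pos 0 = 'a'
  'q' (pos 16) + 1 = pos 17 = 'r'
Result: qxcfdar

qxcfdar


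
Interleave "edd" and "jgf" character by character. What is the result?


Interleaving "edd" and "jgf":
  Position 0: 'e' from first, 'j' from second => "ej"
  Position 1: 'd' from first, 'g' from second => "dg"
  Position 2: 'd' from first, 'f' from second => "df"
Result: ejdgdf

ejdgdf


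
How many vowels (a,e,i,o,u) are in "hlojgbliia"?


Input: hlojgbliia
Checking each character:
  'h' at position 0: consonant
  'l' at position 1: consonant
  'o' at position 2: vowel (running total: 1)
  'j' at position 3: consonant
  'g' at position 4: consonant
  'b' at position 5: consonant
  'l' at position 6: consonant
  'i' at position 7: vowel (running total: 2)
  'i' at position 8: vowel (running total: 3)
  'a' at position 9: vowel (running total: 4)
Total vowels: 4

4


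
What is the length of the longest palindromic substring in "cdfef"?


Input: "cdfef"
Checking substrings for palindromes:
  [2:5] "fef" (len 3) => palindrome
Longest palindromic substring: "fef" with length 3

3


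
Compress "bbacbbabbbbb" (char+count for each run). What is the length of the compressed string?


Input: bbacbbabbbbb
Runs:
  'b' x 2 => "b2"
  'a' x 1 => "a1"
  'c' x 1 => "c1"
  'b' x 2 => "b2"
  'a' x 1 => "a1"
  'b' x 5 => "b5"
Compressed: "b2a1c1b2a1b5"
Compressed length: 12

12


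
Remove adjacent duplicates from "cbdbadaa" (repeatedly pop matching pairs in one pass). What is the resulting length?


Input: cbdbadaa
Stack-based adjacent duplicate removal:
  Read 'c': push. Stack: c
  Read 'b': push. Stack: cb
  Read 'd': push. Stack: cbd
  Read 'b': push. Stack: cbdb
  Read 'a': push. Stack: cbdba
  Read 'd': push. Stack: cbdbad
  Read 'a': push. Stack: cbdbada
  Read 'a': matches stack top 'a' => pop. Stack: cbdbad
Final stack: "cbdbad" (length 6)

6


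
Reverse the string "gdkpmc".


Input: gdkpmc
Reading characters right to left:
  Position 5: 'c'
  Position 4: 'm'
  Position 3: 'p'
  Position 2: 'k'
  Position 1: 'd'
  Position 0: 'g'
Reversed: cmpkdg

cmpkdg


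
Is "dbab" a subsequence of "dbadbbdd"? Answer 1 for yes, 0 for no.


Check if "dbab" is a subsequence of "dbadbbdd"
Greedy scan:
  Position 0 ('d'): matches sub[0] = 'd'
  Position 1 ('b'): matches sub[1] = 'b'
  Position 2 ('a'): matches sub[2] = 'a'
  Position 3 ('d'): no match needed
  Position 4 ('b'): matches sub[3] = 'b'
  Position 5 ('b'): no match needed
  Position 6 ('d'): no match needed
  Position 7 ('d'): no match needed
All 4 characters matched => is a subsequence

1


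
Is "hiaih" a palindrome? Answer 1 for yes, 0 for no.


Input: hiaih
Reversed: hiaih
  Compare pos 0 ('h') with pos 4 ('h'): match
  Compare pos 1 ('i') with pos 3 ('i'): match
Result: palindrome

1


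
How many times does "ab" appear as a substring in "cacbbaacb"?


Searching for "ab" in "cacbbaacb"
Scanning each position:
  Position 0: "ca" => no
  Position 1: "ac" => no
  Position 2: "cb" => no
  Position 3: "bb" => no
  Position 4: "ba" => no
  Position 5: "aa" => no
  Position 6: "ac" => no
  Position 7: "cb" => no
Total occurrences: 0

0


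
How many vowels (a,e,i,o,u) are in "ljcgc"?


Input: ljcgc
Checking each character:
  'l' at position 0: consonant
  'j' at position 1: consonant
  'c' at position 2: consonant
  'g' at position 3: consonant
  'c' at position 4: consonant
Total vowels: 0

0


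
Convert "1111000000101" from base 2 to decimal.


Input: "1111000000101" in base 2
Positional expansion:
  Digit '1' (value 1) x 2^12 = 4096
  Digit '1' (value 1) x 2^11 = 2048
  Digit '1' (value 1) x 2^10 = 1024
  Digit '1' (value 1) x 2^9 = 512
  Digit '0' (value 0) x 2^8 = 0
  Digit '0' (value 0) x 2^7 = 0
  Digit '0' (value 0) x 2^6 = 0
  Digit '0' (value 0) x 2^5 = 0
  Digit '0' (value 0) x 2^4 = 0
  Digit '0' (value 0) x 2^3 = 0
  Digit '1' (value 1) x 2^2 = 4
  Digit '0' (value 0) x 2^1 = 0
  Digit '1' (value 1) x 2^0 = 1
Sum = 7685

7685


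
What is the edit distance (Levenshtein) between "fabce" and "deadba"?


Computing edit distance: "fabce" -> "deadba"
DP table:
           d    e    a    d    b    a
      0    1    2    3    4    5    6
  f   1    1    2    3    4    5    6
  a   2    2    2    2    3    4    5
  b   3    3    3    3    3    3    4
  c   4    4    4    4    4    4    4
  e   5    5    4    5    5    5    5
Edit distance = dp[5][6] = 5

5


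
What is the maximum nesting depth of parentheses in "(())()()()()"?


Input: "(())()()()()"
Tracking depth:
  Position 0 '(': depth becomes 1
  Position 1 '(': depth becomes 2
  Position 2 ')': depth becomes 1
  Position 3 ')': depth becomes 0
  Position 4 '(': depth becomes 1
  Position 5 ')': depth becomes 0
  Position 6 '(': depth becomes 1
  Position 7 ')': depth becomes 0
  Position 8 '(': depth becomes 1
  Position 9 ')': depth becomes 0
  Position 10 '(': depth becomes 1
  Position 11 ')': depth becomes 0
Maximum depth reached: 2

2


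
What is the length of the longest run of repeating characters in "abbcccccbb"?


Input: "abbcccccbb"
Scanning for longest run:
  Position 1 ('b'): new char, reset run to 1
  Position 2 ('b'): continues run of 'b', length=2
  Position 3 ('c'): new char, reset run to 1
  Position 4 ('c'): continues run of 'c', length=2
  Position 5 ('c'): continues run of 'c', length=3
  Position 6 ('c'): continues run of 'c', length=4
  Position 7 ('c'): continues run of 'c', length=5
  Position 8 ('b'): new char, reset run to 1
  Position 9 ('b'): continues run of 'b', length=2
Longest run: 'c' with length 5

5


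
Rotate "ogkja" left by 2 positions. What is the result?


Input: "ogkja", rotate left by 2
First 2 characters: "og"
Remaining characters: "kja"
Concatenate remaining + first: "kja" + "og" = "kjaog"

kjaog


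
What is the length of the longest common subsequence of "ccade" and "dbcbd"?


LCS of "ccade" and "dbcbd"
DP table:
           d    b    c    b    d
      0    0    0    0    0    0
  c   0    0    0    1    1    1
  c   0    0    0    1    1    1
  a   0    0    0    1    1    1
  d   0    1    1    1    1    2
  e   0    1    1    1    1    2
LCS length = dp[5][5] = 2

2


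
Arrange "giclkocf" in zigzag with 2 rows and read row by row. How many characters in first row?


Zigzag "giclkocf" into 2 rows:
Placing characters:
  'g' => row 0
  'i' => row 1
  'c' => row 0
  'l' => row 1
  'k' => row 0
  'o' => row 1
  'c' => row 0
  'f' => row 1
Rows:
  Row 0: "gckc"
  Row 1: "ilof"
First row length: 4

4


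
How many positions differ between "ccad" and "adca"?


Comparing "ccad" and "adca" position by position:
  Position 0: 'c' vs 'a' => DIFFER
  Position 1: 'c' vs 'd' => DIFFER
  Position 2: 'a' vs 'c' => DIFFER
  Position 3: 'd' vs 'a' => DIFFER
Positions that differ: 4

4


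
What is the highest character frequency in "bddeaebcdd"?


Input: bddeaebcdd
Character counts:
  'a': 1
  'b': 2
  'c': 1
  'd': 4
  'e': 2
Maximum frequency: 4

4


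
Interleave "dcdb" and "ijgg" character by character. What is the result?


Interleaving "dcdb" and "ijgg":
  Position 0: 'd' from first, 'i' from second => "di"
  Position 1: 'c' from first, 'j' from second => "cj"
  Position 2: 'd' from first, 'g' from second => "dg"
  Position 3: 'b' from first, 'g' from second => "bg"
Result: dicjdgbg

dicjdgbg


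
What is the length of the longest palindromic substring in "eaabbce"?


Input: "eaabbce"
Checking substrings for palindromes:
  [1:3] "aa" (len 2) => palindrome
  [3:5] "bb" (len 2) => palindrome
Longest palindromic substring: "aa" with length 2

2


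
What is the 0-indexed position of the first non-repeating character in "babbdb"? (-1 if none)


Input: babbdb
Character frequencies:
  'a': 1
  'b': 4
  'd': 1
Scanning left to right for freq == 1:
  Position 0 ('b'): freq=4, skip
  Position 1 ('a'): unique! => answer = 1

1


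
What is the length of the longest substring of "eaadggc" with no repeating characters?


Input: "eaadggc"
Sliding window (track last position of each char):
  Position 0 ('e'): window [0,0] length 1 -- new best
  Position 1 ('a'): window [0,1] length 2 -- new best
  Position 2 ('a'): repeat (last at 1), move window start to 2
  Position 2 ('a'): window [2,2] length 1
  Position 3 ('d'): window [2,3] length 2
  Position 4 ('g'): window [2,4] length 3 -- new best
  Position 5 ('g'): repeat (last at 4), move window start to 5
  Position 5 ('g'): window [5,5] length 1
  Position 6 ('c'): window [5,6] length 2
Longest substring with no repeats: "adg" with length 3

3


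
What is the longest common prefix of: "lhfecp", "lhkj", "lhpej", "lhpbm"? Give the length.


Words: lhfecp, lhkj, lhpej, lhpbm
  Position 0: all 'l' => match
  Position 1: all 'h' => match
  Position 2: ('f', 'k', 'p', 'p') => mismatch, stop
LCP = "lh" (length 2)

2


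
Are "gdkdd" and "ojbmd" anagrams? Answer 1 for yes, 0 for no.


Strings: "gdkdd", "ojbmd"
Sorted first:  dddgk
Sorted second: bdjmo
Differ at position 0: 'd' vs 'b' => not anagrams

0


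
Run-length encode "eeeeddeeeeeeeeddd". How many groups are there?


Input: eeeeddeeeeeeeeddd
Scanning for consecutive runs:
  Group 1: 'e' x 4 (positions 0-3)
  Group 2: 'd' x 2 (positions 4-5)
  Group 3: 'e' x 8 (positions 6-13)
  Group 4: 'd' x 3 (positions 14-16)
Total groups: 4

4


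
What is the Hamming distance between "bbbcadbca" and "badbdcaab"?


Comparing "bbbcadbca" and "badbdcaab" position by position:
  Position 0: 'b' vs 'b' => same
  Position 1: 'b' vs 'a' => differ
  Position 2: 'b' vs 'd' => differ
  Position 3: 'c' vs 'b' => differ
  Position 4: 'a' vs 'd' => differ
  Position 5: 'd' vs 'c' => differ
  Position 6: 'b' vs 'a' => differ
  Position 7: 'c' vs 'a' => differ
  Position 8: 'a' vs 'b' => differ
Total differences (Hamming distance): 8

8


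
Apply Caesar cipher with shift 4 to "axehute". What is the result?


Caesar cipher: shift "axehute" by 4
  'a' (pos 0) + 4 = pos 4 = 'e'
  'x' (pos 23) + 4 = pos 1 = 'b'
  'e' (pos 4) + 4 = pos 8 = 'i'
  'h' (pos 7) + 4 = pos 11 = 'l'
  'u' (pos 20) + 4 = pos 24 = 'y'
  't' (pos 19) + 4 = pos 23 = 'x'
  'e' (pos 4) + 4 = pos 8 = 'i'
Result: ebilyxi

ebilyxi


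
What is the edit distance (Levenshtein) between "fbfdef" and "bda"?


Computing edit distance: "fbfdef" -> "bda"
DP table:
           b    d    a
      0    1    2    3
  f   1    1    2    3
  b   2    1    2    3
  f   3    2    2    3
  d   4    3    2    3
  e   5    4    3    3
  f   6    5    4    4
Edit distance = dp[6][3] = 4

4


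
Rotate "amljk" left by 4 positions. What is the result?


Input: "amljk", rotate left by 4
First 4 characters: "amlj"
Remaining characters: "k"
Concatenate remaining + first: "k" + "amlj" = "kamlj"

kamlj


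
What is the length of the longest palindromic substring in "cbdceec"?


Input: "cbdceec"
Checking substrings for palindromes:
  [3:7] "ceec" (len 4) => palindrome
  [4:6] "ee" (len 2) => palindrome
Longest palindromic substring: "ceec" with length 4

4


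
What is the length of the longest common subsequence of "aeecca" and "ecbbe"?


LCS of "aeecca" and "ecbbe"
DP table:
           e    c    b    b    e
      0    0    0    0    0    0
  a   0    0    0    0    0    0
  e   0    1    1    1    1    1
  e   0    1    1    1    1    2
  c   0    1    2    2    2    2
  c   0    1    2    2    2    2
  a   0    1    2    2    2    2
LCS length = dp[6][5] = 2

2


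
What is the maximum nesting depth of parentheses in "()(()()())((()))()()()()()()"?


Input: "()(()()())((()))()()()()()()"
Tracking depth:
  Position 0 '(': depth becomes 1
  Position 1 ')': depth becomes 0
  Position 2 '(': depth becomes 1
  Position 3 '(': depth becomes 2
  Position 4 ')': depth becomes 1
  Position 5 '(': depth becomes 2
  Position 6 ')': depth becomes 1
  Position 7 '(': depth becomes 2
  Position 8 ')': depth becomes 1
  Position 9 ')': depth becomes 0
  Position 10 '(': depth becomes 1
  Position 11 '(': depth becomes 2
  Position 12 '(': depth becomes 3
  Position 13 ')': depth becomes 2
  Position 14 ')': depth becomes 1
  Position 15 ')': depth becomes 0
  Position 16 '(': depth becomes 1
  Position 17 ')': depth becomes 0
  Position 18 '(': depth becomes 1
  Position 19 ')': depth becomes 0
  Position 20 '(': depth becomes 1
  Position 21 ')': depth becomes 0
  Position 22 '(': depth becomes 1
  Position 23 ')': depth becomes 0
  Position 24 '(': depth becomes 1
  Position 25 ')': depth becomes 0
  Position 26 '(': depth becomes 1
  Position 27 ')': depth becomes 0
Maximum depth reached: 3

3


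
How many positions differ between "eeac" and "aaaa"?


Comparing "eeac" and "aaaa" position by position:
  Position 0: 'e' vs 'a' => DIFFER
  Position 1: 'e' vs 'a' => DIFFER
  Position 2: 'a' vs 'a' => same
  Position 3: 'c' vs 'a' => DIFFER
Positions that differ: 3

3


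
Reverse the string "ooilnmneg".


Input: ooilnmneg
Reading characters right to left:
  Position 8: 'g'
  Position 7: 'e'
  Position 6: 'n'
  Position 5: 'm'
  Position 4: 'n'
  Position 3: 'l'
  Position 2: 'i'
  Position 1: 'o'
  Position 0: 'o'
Reversed: genmnlioo

genmnlioo


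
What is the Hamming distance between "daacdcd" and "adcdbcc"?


Comparing "daacdcd" and "adcdbcc" position by position:
  Position 0: 'd' vs 'a' => differ
  Position 1: 'a' vs 'd' => differ
  Position 2: 'a' vs 'c' => differ
  Position 3: 'c' vs 'd' => differ
  Position 4: 'd' vs 'b' => differ
  Position 5: 'c' vs 'c' => same
  Position 6: 'd' vs 'c' => differ
Total differences (Hamming distance): 6

6


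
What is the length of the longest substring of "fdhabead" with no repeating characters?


Input: "fdhabead"
Sliding window (track last position of each char):
  Position 0 ('f'): window [0,0] length 1 -- new best
  Position 1 ('d'): window [0,1] length 2 -- new best
  Position 2 ('h'): window [0,2] length 3 -- new best
  Position 3 ('a'): window [0,3] length 4 -- new best
  Position 4 ('b'): window [0,4] length 5 -- new best
  Position 5 ('e'): window [0,5] length 6 -- new best
  Position 6 ('a'): repeat (last at 3), move window start to 4
  Position 6 ('a'): window [4,6] length 3
  Position 7 ('d'): window [4,7] length 4
Longest substring with no repeats: "fdhabe" with length 6

6


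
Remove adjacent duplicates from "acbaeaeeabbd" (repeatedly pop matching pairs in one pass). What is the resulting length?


Input: acbaeaeeabbd
Stack-based adjacent duplicate removal:
  Read 'a': push. Stack: a
  Read 'c': push. Stack: ac
  Read 'b': push. Stack: acb
  Read 'a': push. Stack: acba
  Read 'e': push. Stack: acbae
  Read 'a': push. Stack: acbaea
  Read 'e': push. Stack: acbaeae
  Read 'e': matches stack top 'e' => pop. Stack: acbaea
  Read 'a': matches stack top 'a' => pop. Stack: acbae
  Read 'b': push. Stack: acbaeb
  Read 'b': matches stack top 'b' => pop. Stack: acbae
  Read 'd': push. Stack: acbaed
Final stack: "acbaed" (length 6)

6


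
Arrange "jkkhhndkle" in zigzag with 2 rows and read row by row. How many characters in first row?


Zigzag "jkkhhndkle" into 2 rows:
Placing characters:
  'j' => row 0
  'k' => row 1
  'k' => row 0
  'h' => row 1
  'h' => row 0
  'n' => row 1
  'd' => row 0
  'k' => row 1
  'l' => row 0
  'e' => row 1
Rows:
  Row 0: "jkhdl"
  Row 1: "khnke"
First row length: 5

5


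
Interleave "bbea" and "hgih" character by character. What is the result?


Interleaving "bbea" and "hgih":
  Position 0: 'b' from first, 'h' from second => "bh"
  Position 1: 'b' from first, 'g' from second => "bg"
  Position 2: 'e' from first, 'i' from second => "ei"
  Position 3: 'a' from first, 'h' from second => "ah"
Result: bhbgeiah

bhbgeiah


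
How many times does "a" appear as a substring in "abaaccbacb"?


Searching for "a" in "abaaccbacb"
Scanning each position:
  Position 0: "a" => MATCH
  Position 1: "b" => no
  Position 2: "a" => MATCH
  Position 3: "a" => MATCH
  Position 4: "c" => no
  Position 5: "c" => no
  Position 6: "b" => no
  Position 7: "a" => MATCH
  Position 8: "c" => no
  Position 9: "b" => no
Total occurrences: 4

4


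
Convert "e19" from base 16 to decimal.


Input: "e19" in base 16
Positional expansion:
  Digit 'e' (value 14) x 16^2 = 3584
  Digit '1' (value 1) x 16^1 = 16
  Digit '9' (value 9) x 16^0 = 9
Sum = 3609

3609


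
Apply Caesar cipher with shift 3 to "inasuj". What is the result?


Caesar cipher: shift "inasuj" by 3
  'i' (pos 8) + 3 = pos 11 = 'l'
  'n' (pos 13) + 3 = pos 16 = 'q'
  'a' (pos 0) + 3 = pos 3 = 'd'
  's' (pos 18) + 3 = pos 21 = 'v'
  'u' (pos 20) + 3 = pos 23 = 'x'
  'j' (pos 9) + 3 = pos 12 = 'm'
Result: lqdvxm

lqdvxm


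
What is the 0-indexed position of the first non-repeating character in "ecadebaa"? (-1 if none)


Input: ecadebaa
Character frequencies:
  'a': 3
  'b': 1
  'c': 1
  'd': 1
  'e': 2
Scanning left to right for freq == 1:
  Position 0 ('e'): freq=2, skip
  Position 1 ('c'): unique! => answer = 1

1


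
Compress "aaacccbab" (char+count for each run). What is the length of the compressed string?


Input: aaacccbab
Runs:
  'a' x 3 => "a3"
  'c' x 3 => "c3"
  'b' x 1 => "b1"
  'a' x 1 => "a1"
  'b' x 1 => "b1"
Compressed: "a3c3b1a1b1"
Compressed length: 10

10


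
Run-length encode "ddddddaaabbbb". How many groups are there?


Input: ddddddaaabbbb
Scanning for consecutive runs:
  Group 1: 'd' x 6 (positions 0-5)
  Group 2: 'a' x 3 (positions 6-8)
  Group 3: 'b' x 4 (positions 9-12)
Total groups: 3

3


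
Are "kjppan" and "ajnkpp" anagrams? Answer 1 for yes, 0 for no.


Strings: "kjppan", "ajnkpp"
Sorted first:  ajknpp
Sorted second: ajknpp
Sorted forms match => anagrams

1


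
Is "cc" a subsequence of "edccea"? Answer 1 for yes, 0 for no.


Check if "cc" is a subsequence of "edccea"
Greedy scan:
  Position 0 ('e'): no match needed
  Position 1 ('d'): no match needed
  Position 2 ('c'): matches sub[0] = 'c'
  Position 3 ('c'): matches sub[1] = 'c'
  Position 4 ('e'): no match needed
  Position 5 ('a'): no match needed
All 2 characters matched => is a subsequence

1


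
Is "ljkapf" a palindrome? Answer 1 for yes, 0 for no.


Input: ljkapf
Reversed: fpakjl
  Compare pos 0 ('l') with pos 5 ('f'): MISMATCH
  Compare pos 1 ('j') with pos 4 ('p'): MISMATCH
  Compare pos 2 ('k') with pos 3 ('a'): MISMATCH
Result: not a palindrome

0


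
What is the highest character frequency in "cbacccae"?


Input: cbacccae
Character counts:
  'a': 2
  'b': 1
  'c': 4
  'e': 1
Maximum frequency: 4

4


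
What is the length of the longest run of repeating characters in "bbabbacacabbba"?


Input: "bbabbacacabbba"
Scanning for longest run:
  Position 1 ('b'): continues run of 'b', length=2
  Position 2 ('a'): new char, reset run to 1
  Position 3 ('b'): new char, reset run to 1
  Position 4 ('b'): continues run of 'b', length=2
  Position 5 ('a'): new char, reset run to 1
  Position 6 ('c'): new char, reset run to 1
  Position 7 ('a'): new char, reset run to 1
  Position 8 ('c'): new char, reset run to 1
  Position 9 ('a'): new char, reset run to 1
  Position 10 ('b'): new char, reset run to 1
  Position 11 ('b'): continues run of 'b', length=2
  Position 12 ('b'): continues run of 'b', length=3
  Position 13 ('a'): new char, reset run to 1
Longest run: 'b' with length 3

3


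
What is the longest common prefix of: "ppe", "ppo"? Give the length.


Words: ppe, ppo
  Position 0: all 'p' => match
  Position 1: all 'p' => match
  Position 2: ('e', 'o') => mismatch, stop
LCP = "pp" (length 2)

2


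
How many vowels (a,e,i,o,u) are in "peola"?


Input: peola
Checking each character:
  'p' at position 0: consonant
  'e' at position 1: vowel (running total: 1)
  'o' at position 2: vowel (running total: 2)
  'l' at position 3: consonant
  'a' at position 4: vowel (running total: 3)
Total vowels: 3

3


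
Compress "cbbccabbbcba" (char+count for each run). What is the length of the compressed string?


Input: cbbccabbbcba
Runs:
  'c' x 1 => "c1"
  'b' x 2 => "b2"
  'c' x 2 => "c2"
  'a' x 1 => "a1"
  'b' x 3 => "b3"
  'c' x 1 => "c1"
  'b' x 1 => "b1"
  'a' x 1 => "a1"
Compressed: "c1b2c2a1b3c1b1a1"
Compressed length: 16

16


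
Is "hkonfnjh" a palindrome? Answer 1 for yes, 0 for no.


Input: hkonfnjh
Reversed: hjnfnokh
  Compare pos 0 ('h') with pos 7 ('h'): match
  Compare pos 1 ('k') with pos 6 ('j'): MISMATCH
  Compare pos 2 ('o') with pos 5 ('n'): MISMATCH
  Compare pos 3 ('n') with pos 4 ('f'): MISMATCH
Result: not a palindrome

0


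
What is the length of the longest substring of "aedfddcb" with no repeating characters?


Input: "aedfddcb"
Sliding window (track last position of each char):
  Position 0 ('a'): window [0,0] length 1 -- new best
  Position 1 ('e'): window [0,1] length 2 -- new best
  Position 2 ('d'): window [0,2] length 3 -- new best
  Position 3 ('f'): window [0,3] length 4 -- new best
  Position 4 ('d'): repeat (last at 2), move window start to 3
  Position 4 ('d'): window [3,4] length 2
  Position 5 ('d'): repeat (last at 4), move window start to 5
  Position 5 ('d'): window [5,5] length 1
  Position 6 ('c'): window [5,6] length 2
  Position 7 ('b'): window [5,7] length 3
Longest substring with no repeats: "aedf" with length 4

4


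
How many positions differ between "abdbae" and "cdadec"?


Comparing "abdbae" and "cdadec" position by position:
  Position 0: 'a' vs 'c' => DIFFER
  Position 1: 'b' vs 'd' => DIFFER
  Position 2: 'd' vs 'a' => DIFFER
  Position 3: 'b' vs 'd' => DIFFER
  Position 4: 'a' vs 'e' => DIFFER
  Position 5: 'e' vs 'c' => DIFFER
Positions that differ: 6

6


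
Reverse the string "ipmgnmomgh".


Input: ipmgnmomgh
Reading characters right to left:
  Position 9: 'h'
  Position 8: 'g'
  Position 7: 'm'
  Position 6: 'o'
  Position 5: 'm'
  Position 4: 'n'
  Position 3: 'g'
  Position 2: 'm'
  Position 1: 'p'
  Position 0: 'i'
Reversed: hgmomngmpi

hgmomngmpi


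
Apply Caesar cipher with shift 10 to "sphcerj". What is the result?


Caesar cipher: shift "sphcerj" by 10
  's' (pos 18) + 10 = pos 2 = 'c'
  'p' (pos 15) + 10 = pos 25 = 'z'
  'h' (pos 7) + 10 = pos 17 = 'r'
  'c' (pos 2) + 10 = pos 12 = 'm'
  'e' (pos 4) + 10 = pos 14 = 'o'
  'r' (pos 17) + 10 = pos 1 = 'b'
  'j' (pos 9) + 10 = pos 19 = 't'
Result: czrmobt

czrmobt


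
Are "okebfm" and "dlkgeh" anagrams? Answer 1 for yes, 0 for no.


Strings: "okebfm", "dlkgeh"
Sorted first:  befkmo
Sorted second: deghkl
Differ at position 0: 'b' vs 'd' => not anagrams

0


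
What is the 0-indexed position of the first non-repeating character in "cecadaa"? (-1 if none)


Input: cecadaa
Character frequencies:
  'a': 3
  'c': 2
  'd': 1
  'e': 1
Scanning left to right for freq == 1:
  Position 0 ('c'): freq=2, skip
  Position 1 ('e'): unique! => answer = 1

1


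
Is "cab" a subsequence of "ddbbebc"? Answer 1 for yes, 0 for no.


Check if "cab" is a subsequence of "ddbbebc"
Greedy scan:
  Position 0 ('d'): no match needed
  Position 1 ('d'): no match needed
  Position 2 ('b'): no match needed
  Position 3 ('b'): no match needed
  Position 4 ('e'): no match needed
  Position 5 ('b'): no match needed
  Position 6 ('c'): matches sub[0] = 'c'
Only matched 1/3 characters => not a subsequence

0


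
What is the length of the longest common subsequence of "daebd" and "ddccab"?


LCS of "daebd" and "ddccab"
DP table:
           d    d    c    c    a    b
      0    0    0    0    0    0    0
  d   0    1    1    1    1    1    1
  a   0    1    1    1    1    2    2
  e   0    1    1    1    1    2    2
  b   0    1    1    1    1    2    3
  d   0    1    2    2    2    2    3
LCS length = dp[5][6] = 3

3


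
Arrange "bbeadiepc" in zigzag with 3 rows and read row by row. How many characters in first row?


Zigzag "bbeadiepc" into 3 rows:
Placing characters:
  'b' => row 0
  'b' => row 1
  'e' => row 2
  'a' => row 1
  'd' => row 0
  'i' => row 1
  'e' => row 2
  'p' => row 1
  'c' => row 0
Rows:
  Row 0: "bdc"
  Row 1: "baip"
  Row 2: "ee"
First row length: 3

3


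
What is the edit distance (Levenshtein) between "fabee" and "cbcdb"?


Computing edit distance: "fabee" -> "cbcdb"
DP table:
           c    b    c    d    b
      0    1    2    3    4    5
  f   1    1    2    3    4    5
  a   2    2    2    3    4    5
  b   3    3    2    3    4    4
  e   4    4    3    3    4    5
  e   5    5    4    4    4    5
Edit distance = dp[5][5] = 5

5


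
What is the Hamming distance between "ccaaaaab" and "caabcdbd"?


Comparing "ccaaaaab" and "caabcdbd" position by position:
  Position 0: 'c' vs 'c' => same
  Position 1: 'c' vs 'a' => differ
  Position 2: 'a' vs 'a' => same
  Position 3: 'a' vs 'b' => differ
  Position 4: 'a' vs 'c' => differ
  Position 5: 'a' vs 'd' => differ
  Position 6: 'a' vs 'b' => differ
  Position 7: 'b' vs 'd' => differ
Total differences (Hamming distance): 6

6


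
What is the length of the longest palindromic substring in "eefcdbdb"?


Input: "eefcdbdb"
Checking substrings for palindromes:
  [4:7] "dbd" (len 3) => palindrome
  [5:8] "bdb" (len 3) => palindrome
  [0:2] "ee" (len 2) => palindrome
Longest palindromic substring: "dbd" with length 3

3


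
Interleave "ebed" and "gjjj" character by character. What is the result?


Interleaving "ebed" and "gjjj":
  Position 0: 'e' from first, 'g' from second => "eg"
  Position 1: 'b' from first, 'j' from second => "bj"
  Position 2: 'e' from first, 'j' from second => "ej"
  Position 3: 'd' from first, 'j' from second => "dj"
Result: egbjejdj

egbjejdj


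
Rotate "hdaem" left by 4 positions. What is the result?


Input: "hdaem", rotate left by 4
First 4 characters: "hdae"
Remaining characters: "m"
Concatenate remaining + first: "m" + "hdae" = "mhdae"

mhdae


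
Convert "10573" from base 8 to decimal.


Input: "10573" in base 8
Positional expansion:
  Digit '1' (value 1) x 8^4 = 4096
  Digit '0' (value 0) x 8^3 = 0
  Digit '5' (value 5) x 8^2 = 320
  Digit '7' (value 7) x 8^1 = 56
  Digit '3' (value 3) x 8^0 = 3
Sum = 4475

4475


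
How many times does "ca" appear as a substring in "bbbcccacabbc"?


Searching for "ca" in "bbbcccacabbc"
Scanning each position:
  Position 0: "bb" => no
  Position 1: "bb" => no
  Position 2: "bc" => no
  Position 3: "cc" => no
  Position 4: "cc" => no
  Position 5: "ca" => MATCH
  Position 6: "ac" => no
  Position 7: "ca" => MATCH
  Position 8: "ab" => no
  Position 9: "bb" => no
  Position 10: "bc" => no
Total occurrences: 2

2


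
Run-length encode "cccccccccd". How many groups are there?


Input: cccccccccd
Scanning for consecutive runs:
  Group 1: 'c' x 9 (positions 0-8)
  Group 2: 'd' x 1 (positions 9-9)
Total groups: 2

2


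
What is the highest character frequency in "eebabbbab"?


Input: eebabbbab
Character counts:
  'a': 2
  'b': 5
  'e': 2
Maximum frequency: 5

5


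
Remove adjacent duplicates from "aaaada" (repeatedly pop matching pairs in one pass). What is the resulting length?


Input: aaaada
Stack-based adjacent duplicate removal:
  Read 'a': push. Stack: a
  Read 'a': matches stack top 'a' => pop. Stack: (empty)
  Read 'a': push. Stack: a
  Read 'a': matches stack top 'a' => pop. Stack: (empty)
  Read 'd': push. Stack: d
  Read 'a': push. Stack: da
Final stack: "da" (length 2)

2


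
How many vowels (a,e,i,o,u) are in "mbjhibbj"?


Input: mbjhibbj
Checking each character:
  'm' at position 0: consonant
  'b' at position 1: consonant
  'j' at position 2: consonant
  'h' at position 3: consonant
  'i' at position 4: vowel (running total: 1)
  'b' at position 5: consonant
  'b' at position 6: consonant
  'j' at position 7: consonant
Total vowels: 1

1


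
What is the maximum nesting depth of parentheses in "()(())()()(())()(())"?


Input: "()(())()()(())()(())"
Tracking depth:
  Position 0 '(': depth becomes 1
  Position 1 ')': depth becomes 0
  Position 2 '(': depth becomes 1
  Position 3 '(': depth becomes 2
  Position 4 ')': depth becomes 1
  Position 5 ')': depth becomes 0
  Position 6 '(': depth becomes 1
  Position 7 ')': depth becomes 0
  Position 8 '(': depth becomes 1
  Position 9 ')': depth becomes 0
  Position 10 '(': depth becomes 1
  Position 11 '(': depth becomes 2
  Position 12 ')': depth becomes 1
  Position 13 ')': depth becomes 0
  Position 14 '(': depth becomes 1
  Position 15 ')': depth becomes 0
  Position 16 '(': depth becomes 1
  Position 17 '(': depth becomes 2
  Position 18 ')': depth becomes 1
  Position 19 ')': depth becomes 0
Maximum depth reached: 2

2


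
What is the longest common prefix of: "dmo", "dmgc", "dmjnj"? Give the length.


Words: dmo, dmgc, dmjnj
  Position 0: all 'd' => match
  Position 1: all 'm' => match
  Position 2: ('o', 'g', 'j') => mismatch, stop
LCP = "dm" (length 2)

2


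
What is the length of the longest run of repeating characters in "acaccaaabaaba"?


Input: "acaccaaabaaba"
Scanning for longest run:
  Position 1 ('c'): new char, reset run to 1
  Position 2 ('a'): new char, reset run to 1
  Position 3 ('c'): new char, reset run to 1
  Position 4 ('c'): continues run of 'c', length=2
  Position 5 ('a'): new char, reset run to 1
  Position 6 ('a'): continues run of 'a', length=2
  Position 7 ('a'): continues run of 'a', length=3
  Position 8 ('b'): new char, reset run to 1
  Position 9 ('a'): new char, reset run to 1
  Position 10 ('a'): continues run of 'a', length=2
  Position 11 ('b'): new char, reset run to 1
  Position 12 ('a'): new char, reset run to 1
Longest run: 'a' with length 3

3
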